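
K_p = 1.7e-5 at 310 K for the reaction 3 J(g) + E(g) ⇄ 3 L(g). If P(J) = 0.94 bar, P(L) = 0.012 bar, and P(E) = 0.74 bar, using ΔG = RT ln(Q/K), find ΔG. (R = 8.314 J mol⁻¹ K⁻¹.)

ΔG = -4.64 kJ/mol

Q_p = P(L)³ / (P(J)³·P(E)) = (0.012)³ / ((0.94)³·(0.74)) = 2.81e-6
ΔG = RT ln(Q_p/K_p) = (8.314 J mol⁻¹ K⁻¹)(310 K) × ln(2.81e-6/1.7e-5)
   = (2.577 kJ/mol)(-1.800) = -4.64 kJ/mol
ΔG < 0, so the forward reaction is spontaneous (proceeds forward).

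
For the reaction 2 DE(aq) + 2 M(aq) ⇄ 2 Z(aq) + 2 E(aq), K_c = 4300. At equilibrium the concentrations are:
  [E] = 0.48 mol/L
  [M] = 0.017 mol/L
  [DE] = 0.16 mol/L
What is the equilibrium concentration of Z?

At equilibrium, K_c = [Z]²·[E]² / ([DE]²·[M]²) = 4300.
([Z])²·(0.48)² / ((0.16)²·(0.017)²) = 4300
[Z]² = 0.138 ⇒ [Z] = 0.37 mol/L

[Z] = 0.37 mol/L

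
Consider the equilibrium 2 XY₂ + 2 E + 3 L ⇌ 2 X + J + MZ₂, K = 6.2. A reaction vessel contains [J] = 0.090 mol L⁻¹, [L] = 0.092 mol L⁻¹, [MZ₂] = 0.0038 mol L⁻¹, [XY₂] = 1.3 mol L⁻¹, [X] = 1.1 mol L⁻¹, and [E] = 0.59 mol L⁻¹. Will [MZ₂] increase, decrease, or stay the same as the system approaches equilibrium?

increase

Q = [X]²·[J]·[MZ₂] / ([XY₂]²·[E]²·[L]³) = (1.1)²·(0.090)·(0.0038) / ((1.3)²·(0.59)²·(0.092)³) = 0.90
Q = 0.90 < K = 6.2: net forward reaction.
MZ₂ is a product, so it increases.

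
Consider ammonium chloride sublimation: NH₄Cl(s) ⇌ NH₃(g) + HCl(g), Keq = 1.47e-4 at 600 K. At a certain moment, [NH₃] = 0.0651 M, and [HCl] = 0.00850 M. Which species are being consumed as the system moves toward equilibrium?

NH₃, HCl (products)

(NH₄Cl is a pure solid — omitted from Q.)
Q = [NH₃]·[HCl] = (0.0651)·(0.00850) = 5.53e-4
Q = 5.53e-4 > Keq = 1.47e-4: net reverse reaction.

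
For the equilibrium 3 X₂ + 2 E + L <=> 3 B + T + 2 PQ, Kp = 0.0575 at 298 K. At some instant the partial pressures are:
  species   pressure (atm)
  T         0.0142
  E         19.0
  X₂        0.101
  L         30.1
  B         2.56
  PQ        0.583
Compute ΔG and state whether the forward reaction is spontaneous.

Qp = P(B)³·P(T)·P(PQ)² / (P(X₂)³·P(E)²·P(L)) = (2.56)³·(0.0142)·(0.583)² / ((0.101)³·(19.0)²·(30.1)) = 0.00723
ΔG = RT ln(Qp/Kp) = (8.314 J mol⁻¹ K⁻¹)(298 K) × ln(0.00723/0.0575)
   = (2.478 kJ/mol)(-2.074) = -5.14 kJ/mol
ΔG < 0, so the forward reaction is spontaneous (proceeds forward).

ΔG = -5.14 kJ/mol; the forward reaction is spontaneous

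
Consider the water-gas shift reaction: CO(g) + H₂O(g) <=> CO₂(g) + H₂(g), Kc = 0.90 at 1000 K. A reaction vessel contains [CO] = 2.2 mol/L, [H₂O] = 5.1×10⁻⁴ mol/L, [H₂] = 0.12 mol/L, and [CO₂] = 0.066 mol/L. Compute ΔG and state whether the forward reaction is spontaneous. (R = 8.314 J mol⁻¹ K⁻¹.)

Qc = [CO₂]·[H₂] / ([CO]·[H₂O]) = (0.066)·(0.12) / ((2.2)·(5.1×10⁻⁴)) = 7.06
ΔG = RT ln(Qc/Kc) = (8.314 J mol⁻¹ K⁻¹)(1000 K) × ln(7.06/0.90)
   = (8.314 kJ/mol)(2.060) = 17.1 kJ/mol
ΔG > 0, so the forward reaction is non-spontaneous (proceeds in reverse).

ΔG = 17.1 kJ/mol; the forward reaction is non-spontaneous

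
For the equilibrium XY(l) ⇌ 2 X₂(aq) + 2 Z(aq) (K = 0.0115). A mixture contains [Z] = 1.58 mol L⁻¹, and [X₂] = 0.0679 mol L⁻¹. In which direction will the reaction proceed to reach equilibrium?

neither direction; the system is at equilibrium

(XY is a pure liquid — omitted from Q.)
Q = [X₂]²·[Z]² = (0.0679)²·(1.58)² = 0.0115
Q = 0.0115 = K, so the system is already at equilibrium.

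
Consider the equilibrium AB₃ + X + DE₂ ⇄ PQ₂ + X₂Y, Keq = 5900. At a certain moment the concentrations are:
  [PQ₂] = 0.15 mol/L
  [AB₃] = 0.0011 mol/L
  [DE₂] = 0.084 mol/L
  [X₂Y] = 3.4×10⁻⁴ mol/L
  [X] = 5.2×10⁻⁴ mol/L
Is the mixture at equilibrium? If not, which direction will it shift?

Q = [PQ₂]·[X₂Y] / ([AB₃]·[X]·[DE₂]) = (0.15)·(3.4×10⁻⁴) / ((0.0011)·(5.2×10⁻⁴)·(0.084)) = 1100
Q = 1100 < Keq = 5900: net forward reaction.

no; Q < K, reaction proceeds forward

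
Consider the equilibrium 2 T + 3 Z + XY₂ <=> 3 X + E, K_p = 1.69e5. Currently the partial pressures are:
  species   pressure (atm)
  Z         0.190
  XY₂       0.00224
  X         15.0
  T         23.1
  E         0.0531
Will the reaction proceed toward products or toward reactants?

toward products

Q_p = P(X)³·P(E) / (P(T)²·P(Z)³·P(XY₂)) = (15.0)³·(0.0531) / ((23.1)²·(0.190)³·(0.00224)) = 21900
Q_p = 21900 < K_p = 1.69e5, so the forward reaction proceeds.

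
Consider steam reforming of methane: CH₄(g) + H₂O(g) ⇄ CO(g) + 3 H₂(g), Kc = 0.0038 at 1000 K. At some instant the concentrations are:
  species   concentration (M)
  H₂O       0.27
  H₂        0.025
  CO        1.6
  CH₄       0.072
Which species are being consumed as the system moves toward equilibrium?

Qc = [CO]·[H₂]³ / ([CH₄]·[H₂O]) = (1.6)·(0.025)³ / ((0.072)·(0.27)) = 0.0013
Qc = 0.0013 < Kc = 0.0038: net forward reaction.

CH₄, H₂O (reactants)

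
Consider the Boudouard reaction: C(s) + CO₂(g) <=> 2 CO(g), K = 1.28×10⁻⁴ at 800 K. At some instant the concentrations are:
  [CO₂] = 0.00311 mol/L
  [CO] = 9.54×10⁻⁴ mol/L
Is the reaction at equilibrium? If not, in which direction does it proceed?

(C is a pure solid — omitted from Q.)
Q = [CO]² / [CO₂] = (9.54×10⁻⁴)² / (0.00311) = 2.93×10⁻⁴
Q = 2.93×10⁻⁴ > K = 1.28×10⁻⁴, so the reverse reaction proceeds.

toward reactants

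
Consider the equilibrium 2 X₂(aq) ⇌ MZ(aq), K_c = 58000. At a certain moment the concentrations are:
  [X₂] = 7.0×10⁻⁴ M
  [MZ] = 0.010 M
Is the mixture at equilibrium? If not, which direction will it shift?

Q_c = [MZ] / [X₂]² = (0.010) / (7.0×10⁻⁴)² = 20000
Q_c = 20000 < K_c = 58000: net forward reaction.

no; Q < K, reaction proceeds forward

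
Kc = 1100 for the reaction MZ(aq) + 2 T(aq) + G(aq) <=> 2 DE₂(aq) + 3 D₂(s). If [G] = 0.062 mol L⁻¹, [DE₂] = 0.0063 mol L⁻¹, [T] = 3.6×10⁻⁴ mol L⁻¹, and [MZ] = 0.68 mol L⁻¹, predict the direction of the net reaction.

reverse (toward reactants)

(D₂ is a pure solid — omitted from Qc.)
Qc = [DE₂]² / ([MZ]·[T]²·[G]) = (0.0063)² / ((0.68)·(3.6×10⁻⁴)²·(0.062)) = 7300
Qc = 7300 > Kc = 1100, so the reverse reaction proceeds.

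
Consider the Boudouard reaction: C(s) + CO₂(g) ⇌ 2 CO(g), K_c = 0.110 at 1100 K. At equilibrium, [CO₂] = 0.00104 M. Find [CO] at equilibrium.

(C is a pure solid — omitted from K_c.)
At equilibrium, K_c = [CO]² / [CO₂] = 0.110.
([CO])² / (0.00104) = 0.110
[CO]² = 1.14×10⁻⁴ ⇒ [CO] = 0.0107 M

[CO] = 0.0107 M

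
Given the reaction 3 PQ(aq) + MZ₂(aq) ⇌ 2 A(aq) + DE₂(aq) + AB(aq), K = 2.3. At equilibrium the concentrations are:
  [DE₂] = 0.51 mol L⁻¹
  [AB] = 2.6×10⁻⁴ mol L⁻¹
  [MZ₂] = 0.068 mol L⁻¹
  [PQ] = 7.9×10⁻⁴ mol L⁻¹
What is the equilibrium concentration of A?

At equilibrium, K = [A]²·[DE₂]·[AB] / ([PQ]³·[MZ₂]) = 2.3.
([A])²·(0.51)·(2.6×10⁻⁴) / ((7.9×10⁻⁴)³·(0.068)) = 2.3
[A]² = 5.82×10⁻⁷ ⇒ [A] = 7.6×10⁻⁴ mol L⁻¹

[A] = 7.6×10⁻⁴ mol L⁻¹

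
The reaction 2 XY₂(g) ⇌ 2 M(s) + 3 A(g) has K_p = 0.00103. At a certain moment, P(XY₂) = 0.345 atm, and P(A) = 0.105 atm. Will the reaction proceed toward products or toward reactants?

in the reverse direction

(M is a pure solid — omitted from Q_p.)
Q_p = P(A)³ / P(XY₂)² = (0.105)³ / (0.345)² = 0.00973
Q_p = 0.00973 > K_p = 0.00103, so the reverse reaction proceeds.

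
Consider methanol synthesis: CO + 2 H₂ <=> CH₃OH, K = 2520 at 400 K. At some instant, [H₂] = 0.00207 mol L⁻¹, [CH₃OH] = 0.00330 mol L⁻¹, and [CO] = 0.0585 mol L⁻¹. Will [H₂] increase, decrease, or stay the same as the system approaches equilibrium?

increase

Q = [CH₃OH] / ([CO]·[H₂]²) = (0.00330) / ((0.0585)·(0.00207)²) = 13200
Q = 13200 > K = 2520: net reverse reaction.
H₂ is a reactant, so it increases.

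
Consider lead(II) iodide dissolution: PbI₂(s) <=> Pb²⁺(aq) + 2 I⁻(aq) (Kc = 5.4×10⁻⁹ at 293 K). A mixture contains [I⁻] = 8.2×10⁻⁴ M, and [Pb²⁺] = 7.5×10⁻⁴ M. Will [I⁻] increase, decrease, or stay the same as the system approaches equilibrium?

(PbI₂ is a pure solid — omitted from Qc.)
Qc = [Pb²⁺]·[I⁻]² = (7.5×10⁻⁴)·(8.2×10⁻⁴)² = 5.0×10⁻¹⁰
Qc = 5.0×10⁻¹⁰ < Kc = 5.4×10⁻⁹: net forward reaction.
I⁻ is a product, so it increases.

increase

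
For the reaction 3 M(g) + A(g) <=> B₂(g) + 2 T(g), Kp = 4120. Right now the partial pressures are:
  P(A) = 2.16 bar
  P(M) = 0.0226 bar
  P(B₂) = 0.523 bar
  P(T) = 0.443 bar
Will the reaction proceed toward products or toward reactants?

neither direction; the system is at equilibrium

Qp = P(B₂)·P(T)² / (P(M)³·P(A)) = (0.523)·(0.443)² / ((0.0226)³·(2.16)) = 4120
Qp = 4120 = Kp, so the system is already at equilibrium.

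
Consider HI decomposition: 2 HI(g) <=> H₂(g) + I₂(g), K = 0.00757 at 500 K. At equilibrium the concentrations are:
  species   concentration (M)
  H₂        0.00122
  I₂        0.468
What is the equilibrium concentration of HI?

[HI] = 0.275 M

At equilibrium, K = [H₂]·[I₂] / [HI]² = 0.00757.
(0.00122)·(0.468) / ([HI])² = 0.00757
[HI]² = 0.0754 ⇒ [HI] = 0.275 M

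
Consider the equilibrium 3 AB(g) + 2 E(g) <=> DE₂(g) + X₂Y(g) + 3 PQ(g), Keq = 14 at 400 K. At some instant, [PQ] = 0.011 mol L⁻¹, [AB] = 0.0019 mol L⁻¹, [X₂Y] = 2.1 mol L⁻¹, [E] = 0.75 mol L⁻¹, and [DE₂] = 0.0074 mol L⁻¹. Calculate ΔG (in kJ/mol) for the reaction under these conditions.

ΔG = -3.19 kJ/mol

Q = [DE₂]·[X₂Y]·[PQ]³ / ([AB]³·[E]²) = (0.0074)·(2.1)·(0.011)³ / ((0.0019)³·(0.75)²) = 5.36
ΔG = RT ln(Q/Keq) = (8.314 J mol⁻¹ K⁻¹)(400 K) × ln(5.36/14)
   = (3.326 kJ/mol)(-0.9601) = -3.19 kJ/mol
ΔG < 0, so the forward reaction is spontaneous (proceeds forward).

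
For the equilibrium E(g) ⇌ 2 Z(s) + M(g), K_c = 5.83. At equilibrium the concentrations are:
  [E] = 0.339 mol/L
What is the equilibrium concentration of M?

[M] = 1.98 mol/L

(Z is a pure solid — omitted from K_c.)
At equilibrium, K_c = [M] / [E] = 5.83.
([M]) / (0.339) = 5.83
[M] = 1.98 mol/L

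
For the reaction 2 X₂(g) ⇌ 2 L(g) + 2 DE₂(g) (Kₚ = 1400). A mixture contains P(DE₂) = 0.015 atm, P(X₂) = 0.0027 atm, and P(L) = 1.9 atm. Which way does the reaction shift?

Qₚ = P(L)²·P(DE₂)² / P(X₂)² = (1.9)²·(0.015)² / (0.0027)² = 110
Qₚ = 110 < Kₚ = 1400, so the forward reaction proceeds.

to the right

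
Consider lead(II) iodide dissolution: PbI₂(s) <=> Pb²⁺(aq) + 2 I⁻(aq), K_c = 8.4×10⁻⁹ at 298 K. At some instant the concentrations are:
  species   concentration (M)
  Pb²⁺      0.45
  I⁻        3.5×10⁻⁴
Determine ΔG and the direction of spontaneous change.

ΔG = 4.66 kJ/mol; the forward reaction is non-spontaneous

(PbI₂ is a pure solid — omitted from Q_c.)
Q_c = [Pb²⁺]·[I⁻]² = (0.45)·(3.5×10⁻⁴)² = 5.51×10⁻⁸
ΔG = RT ln(Q_c/K_c) = (8.314 J mol⁻¹ K⁻¹)(298 K) × ln(5.51×10⁻⁸/8.4×10⁻⁹)
   = (2.478 kJ/mol)(1.881) = 4.66 kJ/mol
ΔG > 0, so the forward reaction is non-spontaneous (proceeds in reverse).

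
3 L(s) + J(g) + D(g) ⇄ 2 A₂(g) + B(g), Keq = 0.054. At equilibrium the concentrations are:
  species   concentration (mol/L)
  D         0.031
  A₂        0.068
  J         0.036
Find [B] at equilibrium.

[B] = 0.013 mol/L

(L is a pure solid — omitted from Keq.)
At equilibrium, Keq = [A₂]²·[B] / ([J]·[D]) = 0.054.
(0.068)²·([B]) / ((0.036)·(0.031)) = 0.054
[B] = 0.0130 = 0.013 mol/L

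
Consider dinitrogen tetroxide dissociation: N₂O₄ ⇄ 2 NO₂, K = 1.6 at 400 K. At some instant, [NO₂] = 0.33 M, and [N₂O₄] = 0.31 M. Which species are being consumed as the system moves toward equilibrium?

Q = [NO₂]² / [N₂O₄] = (0.33)² / (0.31) = 0.35
Q = 0.35 < K = 1.6: net forward reaction.

N₂O₄ (reactants)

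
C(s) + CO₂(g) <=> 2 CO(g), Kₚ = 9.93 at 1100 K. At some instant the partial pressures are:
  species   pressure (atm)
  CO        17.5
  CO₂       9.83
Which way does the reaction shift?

to the left

(C is a pure solid — omitted from Qₚ.)
Qₚ = P(CO)² / P(CO₂) = (17.5)² / (9.83) = 31.2
Qₚ = 31.2 > Kₚ = 9.93, so the reverse reaction proceeds.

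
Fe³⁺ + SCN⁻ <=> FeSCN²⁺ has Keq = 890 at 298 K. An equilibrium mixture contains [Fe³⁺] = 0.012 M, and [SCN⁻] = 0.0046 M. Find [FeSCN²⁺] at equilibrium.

[FeSCN²⁺] = 0.049 M

At equilibrium, Keq = [FeSCN²⁺] / ([Fe³⁺]·[SCN⁻]) = 890.
([FeSCN²⁺]) / ((0.012)·(0.0046)) = 890
[FeSCN²⁺] = 0.0491 = 0.049 M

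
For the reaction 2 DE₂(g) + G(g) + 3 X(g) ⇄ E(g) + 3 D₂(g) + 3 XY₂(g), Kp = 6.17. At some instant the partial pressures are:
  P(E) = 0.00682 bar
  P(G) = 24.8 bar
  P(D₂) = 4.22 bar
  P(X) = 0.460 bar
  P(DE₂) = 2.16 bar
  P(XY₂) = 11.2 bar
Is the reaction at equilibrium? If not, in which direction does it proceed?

toward reactants

Qp = P(E)·P(D₂)³·P(XY₂)³ / (P(DE₂)²·P(G)·P(X)³) = (0.00682)·(4.22)³·(11.2)³ / ((2.16)²·(24.8)·(0.460)³) = 63.9
Qp = 63.9 > Kp = 6.17, so the reverse reaction proceeds.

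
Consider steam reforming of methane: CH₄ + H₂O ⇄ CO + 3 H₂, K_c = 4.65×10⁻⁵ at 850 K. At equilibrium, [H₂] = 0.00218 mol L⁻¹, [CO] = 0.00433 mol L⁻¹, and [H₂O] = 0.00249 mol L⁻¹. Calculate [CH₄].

At equilibrium, K_c = [CO]·[H₂]³ / ([CH₄]·[H₂O]) = 4.65×10⁻⁵.
(0.00433)·(0.00218)³ / (([CH₄])·(0.00249)) = 4.65×10⁻⁵
[CH₄] = 3.87×10⁻⁴ mol L⁻¹

[CH₄] = 3.87×10⁻⁴ mol L⁻¹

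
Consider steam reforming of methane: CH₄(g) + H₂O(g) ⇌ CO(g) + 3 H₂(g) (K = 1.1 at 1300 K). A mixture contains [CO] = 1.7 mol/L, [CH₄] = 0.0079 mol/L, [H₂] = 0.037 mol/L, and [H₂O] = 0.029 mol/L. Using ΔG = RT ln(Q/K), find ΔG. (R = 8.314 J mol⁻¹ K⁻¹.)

Q = [CO]·[H₂]³ / ([CH₄]·[H₂O]) = (1.7)·(0.037)³ / ((0.0079)·(0.029)) = 0.376
ΔG = RT ln(Q/K) = (8.314 J mol⁻¹ K⁻¹)(1300 K) × ln(0.376/1.1)
   = (10.81 kJ/mol)(-1.073) = -11.6 kJ/mol
ΔG < 0, so the forward reaction is spontaneous (proceeds forward).

ΔG = -11.6 kJ/mol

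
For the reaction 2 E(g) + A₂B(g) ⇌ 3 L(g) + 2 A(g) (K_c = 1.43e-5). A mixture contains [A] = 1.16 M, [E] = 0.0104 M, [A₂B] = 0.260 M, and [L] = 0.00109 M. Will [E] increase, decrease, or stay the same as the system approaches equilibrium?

Q_c = [L]³·[A]² / ([E]²·[A₂B]) = (0.00109)³·(1.16)² / ((0.0104)²·(0.260)) = 6.20e-5
Q_c = 6.20e-5 > K_c = 1.43e-5: net reverse reaction.
E is a reactant, so it increases.

increase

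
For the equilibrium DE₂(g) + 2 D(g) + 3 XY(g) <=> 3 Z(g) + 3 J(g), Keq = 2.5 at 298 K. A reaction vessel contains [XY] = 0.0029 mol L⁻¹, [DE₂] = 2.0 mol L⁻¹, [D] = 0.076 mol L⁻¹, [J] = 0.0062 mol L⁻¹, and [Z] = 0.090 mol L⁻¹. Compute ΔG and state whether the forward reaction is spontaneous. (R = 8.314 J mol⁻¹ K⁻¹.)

Q = [Z]³·[J]³ / ([DE₂]·[D]²·[XY]³) = (0.090)³·(0.0062)³ / ((2.0)·(0.076)²·(0.0029)³) = 0.617
ΔG = RT ln(Q/Keq) = (8.314 J mol⁻¹ K⁻¹)(298 K) × ln(0.617/2.5)
   = (2.478 kJ/mol)(-1.399) = -3.47 kJ/mol
ΔG < 0, so the forward reaction is spontaneous (proceeds forward).

ΔG = -3.47 kJ/mol; the forward reaction is spontaneous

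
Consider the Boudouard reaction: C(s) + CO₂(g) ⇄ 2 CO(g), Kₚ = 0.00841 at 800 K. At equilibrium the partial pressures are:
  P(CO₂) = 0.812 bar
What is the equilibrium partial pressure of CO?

P(CO) = 0.0826 bar

(C is a pure solid — omitted from Kₚ.)
At equilibrium, Kₚ = P(CO)² / P(CO₂) = 0.00841.
(P(CO))² / (0.812) = 0.00841
P(CO)² = 0.00683 ⇒ P(CO) = 0.0826 bar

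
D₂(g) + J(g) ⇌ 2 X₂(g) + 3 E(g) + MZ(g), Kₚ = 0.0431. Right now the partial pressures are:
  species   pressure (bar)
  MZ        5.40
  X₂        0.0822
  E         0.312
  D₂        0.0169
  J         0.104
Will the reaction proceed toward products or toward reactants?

in the reverse direction

Qₚ = P(X₂)²·P(E)³·P(MZ) / (P(D₂)·P(J)) = (0.0822)²·(0.312)³·(5.40) / ((0.0169)·(0.104)) = 0.630
Qₚ = 0.630 > Kₚ = 0.0431, so the reverse reaction proceeds.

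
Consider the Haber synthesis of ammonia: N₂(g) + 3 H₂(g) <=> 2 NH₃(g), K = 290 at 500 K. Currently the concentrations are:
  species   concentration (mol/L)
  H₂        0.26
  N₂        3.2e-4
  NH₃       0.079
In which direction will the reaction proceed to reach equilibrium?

to the left

Q = [NH₃]² / ([N₂]·[H₂]³) = (0.079)² / ((3.2e-4)·(0.26)³) = 1100
Q = 1100 > K = 290, so the reverse reaction proceeds.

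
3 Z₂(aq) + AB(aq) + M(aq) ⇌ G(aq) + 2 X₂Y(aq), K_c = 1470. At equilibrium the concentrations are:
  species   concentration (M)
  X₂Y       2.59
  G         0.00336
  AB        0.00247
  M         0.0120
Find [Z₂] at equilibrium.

At equilibrium, K_c = [G]·[X₂Y]² / ([Z₂]³·[AB]·[M]) = 1470.
(0.00336)·(2.59)² / (([Z₂])³·(0.00247)·(0.0120)) = 1470
[Z₂]³ = 0.517 ⇒ [Z₂] = 0.803 M

[Z₂] = 0.803 M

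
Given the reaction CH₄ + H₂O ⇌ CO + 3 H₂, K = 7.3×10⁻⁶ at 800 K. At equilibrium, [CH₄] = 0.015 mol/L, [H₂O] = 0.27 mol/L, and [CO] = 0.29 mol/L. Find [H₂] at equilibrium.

At equilibrium, K = [CO]·[H₂]³ / ([CH₄]·[H₂O]) = 7.3×10⁻⁶.
(0.29)·([H₂])³ / ((0.015)·(0.27)) = 7.3×10⁻⁶
[H₂]³ = 1.02×10⁻⁷ ⇒ [H₂] = 0.0047 mol/L

[H₂] = 0.0047 mol/L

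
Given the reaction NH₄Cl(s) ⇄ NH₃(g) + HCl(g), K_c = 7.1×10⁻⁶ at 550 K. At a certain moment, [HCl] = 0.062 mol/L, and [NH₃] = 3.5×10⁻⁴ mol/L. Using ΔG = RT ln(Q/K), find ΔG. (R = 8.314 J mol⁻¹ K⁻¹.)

(NH₄Cl is a pure solid — omitted from Q_c.)
Q_c = [NH₃]·[HCl] = (3.5×10⁻⁴)·(0.062) = 2.17×10⁻⁵
ΔG = RT ln(Q_c/K_c) = (8.314 J mol⁻¹ K⁻¹)(550 K) × ln(2.17×10⁻⁵/7.1×10⁻⁶)
   = (4.573 kJ/mol)(1.117) = 5.11 kJ/mol
ΔG > 0, so the forward reaction is non-spontaneous (proceeds in reverse).

ΔG = 5.11 kJ/mol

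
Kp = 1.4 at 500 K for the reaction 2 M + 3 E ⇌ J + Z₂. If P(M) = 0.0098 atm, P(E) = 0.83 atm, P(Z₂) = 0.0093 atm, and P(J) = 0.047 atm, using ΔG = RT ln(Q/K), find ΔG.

ΔG = 7.22 kJ/mol

Qp = P(J)·P(Z₂) / (P(M)²·P(E)³) = (0.047)·(0.0093) / ((0.0098)²·(0.83)³) = 7.96
ΔG = RT ln(Qp/Kp) = (8.314 J mol⁻¹ K⁻¹)(500 K) × ln(7.96/1.4)
   = (4.157 kJ/mol)(1.738) = 7.22 kJ/mol
ΔG > 0, so the forward reaction is non-spontaneous (proceeds in reverse).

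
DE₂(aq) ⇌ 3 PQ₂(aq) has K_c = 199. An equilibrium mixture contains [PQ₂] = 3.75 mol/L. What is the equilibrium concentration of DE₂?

[DE₂] = 0.265 mol/L

At equilibrium, K_c = [PQ₂]³ / [DE₂] = 199.
(3.75)³ / ([DE₂]) = 199
[DE₂] = 0.265 mol/L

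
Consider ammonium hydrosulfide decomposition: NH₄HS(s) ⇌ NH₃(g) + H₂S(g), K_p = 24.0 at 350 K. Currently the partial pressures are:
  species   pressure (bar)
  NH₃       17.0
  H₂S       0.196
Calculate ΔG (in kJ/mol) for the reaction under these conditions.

ΔG = -5.75 kJ/mol

(NH₄HS is a pure solid — omitted from Q_p.)
Q_p = P(NH₃)·P(H₂S) = (17.0)·(0.196) = 3.33
ΔG = RT ln(Q_p/K_p) = (8.314 J mol⁻¹ K⁻¹)(350 K) × ln(3.33/24.0)
   = (2.910 kJ/mol)(-1.975) = -5.75 kJ/mol
ΔG < 0, so the forward reaction is spontaneous (proceeds forward).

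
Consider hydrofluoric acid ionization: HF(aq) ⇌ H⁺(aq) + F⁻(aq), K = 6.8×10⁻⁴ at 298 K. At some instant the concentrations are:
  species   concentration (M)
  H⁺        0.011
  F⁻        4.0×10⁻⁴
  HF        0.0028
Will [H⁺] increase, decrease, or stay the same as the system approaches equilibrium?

Q = [H⁺]·[F⁻] / [HF] = (0.011)·(4.0×10⁻⁴) / (0.0028) = 0.0016
Q = 0.0016 > K = 6.8×10⁻⁴: net reverse reaction.
H⁺ is a product, so it decreases.

decrease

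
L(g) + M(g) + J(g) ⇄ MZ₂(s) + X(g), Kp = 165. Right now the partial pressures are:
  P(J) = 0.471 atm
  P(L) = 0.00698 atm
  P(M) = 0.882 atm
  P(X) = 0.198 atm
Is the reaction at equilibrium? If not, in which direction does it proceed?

to the right

(MZ₂ is a pure solid — omitted from Qp.)
Qp = P(X) / (P(L)·P(M)·P(J)) = (0.198) / ((0.00698)·(0.882)·(0.471)) = 68.3
Qp = 68.3 < Kp = 165, so the forward reaction proceeds.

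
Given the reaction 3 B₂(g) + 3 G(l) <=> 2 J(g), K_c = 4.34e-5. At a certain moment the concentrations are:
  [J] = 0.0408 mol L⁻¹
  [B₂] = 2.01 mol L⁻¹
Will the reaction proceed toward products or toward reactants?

toward reactants

(G is a pure liquid — omitted from Q_c.)
Q_c = [J]² / [B₂]³ = (0.0408)² / (2.01)³ = 2.05e-4
Q_c = 2.05e-4 > K_c = 4.34e-5, so the reverse reaction proceeds.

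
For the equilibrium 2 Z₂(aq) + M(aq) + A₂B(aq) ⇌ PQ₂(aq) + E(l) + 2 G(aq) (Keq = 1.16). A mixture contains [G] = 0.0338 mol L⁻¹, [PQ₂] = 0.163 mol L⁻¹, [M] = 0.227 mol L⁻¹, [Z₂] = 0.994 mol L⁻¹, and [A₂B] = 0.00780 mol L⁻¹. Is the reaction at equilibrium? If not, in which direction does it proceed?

forward (toward products)

(E is a pure liquid — omitted from Q.)
Q = [PQ₂]·[G]² / ([Z₂]²·[M]·[A₂B]) = (0.163)·(0.0338)² / ((0.994)²·(0.227)·(0.00780)) = 0.106
Q = 0.106 < Keq = 1.16, so the forward reaction proceeds.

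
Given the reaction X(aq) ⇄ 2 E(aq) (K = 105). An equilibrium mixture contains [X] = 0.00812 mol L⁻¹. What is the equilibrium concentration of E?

[E] = 0.923 mol L⁻¹

At equilibrium, K = [E]² / [X] = 105.
([E])² / (0.00812) = 105
[E]² = 0.853 ⇒ [E] = 0.923 mol L⁻¹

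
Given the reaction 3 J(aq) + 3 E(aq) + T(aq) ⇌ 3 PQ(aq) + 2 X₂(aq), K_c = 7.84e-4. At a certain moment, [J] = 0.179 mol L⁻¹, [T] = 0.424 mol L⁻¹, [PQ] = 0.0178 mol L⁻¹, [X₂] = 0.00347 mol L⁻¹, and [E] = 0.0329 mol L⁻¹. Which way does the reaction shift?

Q_c = [PQ]³·[X₂]² / ([J]³·[E]³·[T]) = (0.0178)³·(0.00347)² / ((0.179)³·(0.0329)³·(0.424)) = 7.84e-4
Q_c = 7.84e-4 = K_c, so the system is already at equilibrium.

at equilibrium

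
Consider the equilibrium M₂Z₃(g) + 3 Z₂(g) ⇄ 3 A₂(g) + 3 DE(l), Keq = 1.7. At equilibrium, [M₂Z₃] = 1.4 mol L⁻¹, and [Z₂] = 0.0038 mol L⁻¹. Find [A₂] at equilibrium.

[A₂] = 0.0051 mol L⁻¹

(DE is a pure liquid — omitted from Keq.)
At equilibrium, Keq = [A₂]³ / ([M₂Z₃]·[Z₂]³) = 1.7.
([A₂])³ / ((1.4)·(0.0038)³) = 1.7
[A₂]³ = 1.31e-7 ⇒ [A₂] = 0.0051 mol L⁻¹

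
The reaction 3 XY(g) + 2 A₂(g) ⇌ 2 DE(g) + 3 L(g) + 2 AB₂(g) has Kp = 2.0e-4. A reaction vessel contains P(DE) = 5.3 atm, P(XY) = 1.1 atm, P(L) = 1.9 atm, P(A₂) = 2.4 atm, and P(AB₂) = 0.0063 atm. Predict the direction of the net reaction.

reverse (toward reactants)

Qp = P(DE)²·P(L)³·P(AB₂)² / (P(XY)³·P(A₂)²) = (5.3)²·(1.9)³·(0.0063)² / ((1.1)³·(2.4)²) = 0.0010
Qp = 0.0010 > Kp = 2.0e-4, so the reverse reaction proceeds.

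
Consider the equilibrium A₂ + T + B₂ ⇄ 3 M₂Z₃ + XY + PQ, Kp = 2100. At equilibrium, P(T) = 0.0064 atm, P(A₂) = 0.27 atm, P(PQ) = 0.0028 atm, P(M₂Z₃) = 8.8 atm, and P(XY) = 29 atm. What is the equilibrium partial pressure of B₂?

At equilibrium, Kp = P(M₂Z₃)³·P(XY)·P(PQ) / (P(A₂)·P(T)·P(B₂)) = 2100.
(8.8)³·(29)·(0.0028) / ((0.27)·(0.0064)·(P(B₂))) = 2100
P(B₂) = 15.2 = 15 atm

P(B₂) = 15 atm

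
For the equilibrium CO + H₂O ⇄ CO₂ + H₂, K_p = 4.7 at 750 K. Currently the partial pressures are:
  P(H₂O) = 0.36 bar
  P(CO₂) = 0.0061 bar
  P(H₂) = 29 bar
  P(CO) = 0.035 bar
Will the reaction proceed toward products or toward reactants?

in the reverse direction

Q_p = P(CO₂)·P(H₂) / (P(CO)·P(H₂O)) = (0.0061)·(29) / ((0.035)·(0.36)) = 14
Q_p = 14 > K_p = 4.7, so the reverse reaction proceeds.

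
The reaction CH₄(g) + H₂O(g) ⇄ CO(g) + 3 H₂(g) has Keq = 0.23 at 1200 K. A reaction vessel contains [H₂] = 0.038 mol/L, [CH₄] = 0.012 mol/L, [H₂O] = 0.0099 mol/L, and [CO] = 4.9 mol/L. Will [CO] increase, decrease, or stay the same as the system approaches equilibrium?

Q = [CO]·[H₂]³ / ([CH₄]·[H₂O]) = (4.9)·(0.038)³ / ((0.012)·(0.0099)) = 2.3
Q = 2.3 > Keq = 0.23: net reverse reaction.
CO is a product, so it decreases.

decrease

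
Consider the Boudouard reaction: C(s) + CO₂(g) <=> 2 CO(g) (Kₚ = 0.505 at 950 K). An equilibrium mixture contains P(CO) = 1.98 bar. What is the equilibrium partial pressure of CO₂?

P(CO₂) = 7.76 bar

(C is a pure solid — omitted from Kₚ.)
At equilibrium, Kₚ = P(CO)² / P(CO₂) = 0.505.
(1.98)² / (P(CO₂)) = 0.505
P(CO₂) = 7.76 bar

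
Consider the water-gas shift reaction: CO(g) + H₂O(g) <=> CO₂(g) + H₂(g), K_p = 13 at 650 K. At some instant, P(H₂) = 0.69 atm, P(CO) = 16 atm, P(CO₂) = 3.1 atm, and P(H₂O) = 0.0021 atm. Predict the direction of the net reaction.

Q_p = P(CO₂)·P(H₂) / (P(CO)·P(H₂O)) = (3.1)·(0.69) / ((16)·(0.0021)) = 64
Q_p = 64 > K_p = 13, so the reverse reaction proceeds.

toward reactants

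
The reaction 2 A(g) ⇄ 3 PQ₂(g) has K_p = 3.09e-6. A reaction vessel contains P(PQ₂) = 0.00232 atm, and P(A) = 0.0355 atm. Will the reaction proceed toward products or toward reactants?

Q_p = P(PQ₂)³ / P(A)² = (0.00232)³ / (0.0355)² = 9.91e-6
Q_p = 9.91e-6 > K_p = 3.09e-6, so the reverse reaction proceeds.

reverse (toward reactants)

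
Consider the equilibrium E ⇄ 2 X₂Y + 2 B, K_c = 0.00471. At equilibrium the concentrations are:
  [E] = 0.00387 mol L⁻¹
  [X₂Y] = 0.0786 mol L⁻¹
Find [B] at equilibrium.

At equilibrium, K_c = [X₂Y]²·[B]² / [E] = 0.00471.
(0.0786)²·([B])² / (0.00387) = 0.00471
[B]² = 0.00295 ⇒ [B] = 0.0543 mol L⁻¹

[B] = 0.0543 mol L⁻¹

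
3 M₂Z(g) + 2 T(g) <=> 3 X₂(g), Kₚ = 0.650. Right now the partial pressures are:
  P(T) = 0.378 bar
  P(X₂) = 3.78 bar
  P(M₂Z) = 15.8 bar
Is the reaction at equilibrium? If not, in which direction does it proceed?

in the forward direction

Qₚ = P(X₂)³ / (P(M₂Z)³·P(T)²) = (3.78)³ / ((15.8)³·(0.378)²) = 0.0958
Qₚ = 0.0958 < Kₚ = 0.650, so the forward reaction proceeds.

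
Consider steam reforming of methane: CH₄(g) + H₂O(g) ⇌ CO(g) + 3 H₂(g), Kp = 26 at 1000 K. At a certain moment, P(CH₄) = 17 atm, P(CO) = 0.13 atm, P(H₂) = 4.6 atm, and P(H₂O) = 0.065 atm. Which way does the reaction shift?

Qp = P(CO)·P(H₂)³ / (P(CH₄)·P(H₂O)) = (0.13)·(4.6)³ / ((17)·(0.065)) = 11
Qp = 11 < Kp = 26, so the forward reaction proceeds.

in the forward direction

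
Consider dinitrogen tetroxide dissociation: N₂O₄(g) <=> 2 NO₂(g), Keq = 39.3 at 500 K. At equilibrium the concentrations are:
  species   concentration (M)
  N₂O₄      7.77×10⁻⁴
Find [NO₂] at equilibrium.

[NO₂] = 0.175 M

At equilibrium, Keq = [NO₂]² / [N₂O₄] = 39.3.
([NO₂])² / (7.77×10⁻⁴) = 39.3
[NO₂]² = 0.0305 ⇒ [NO₂] = 0.175 M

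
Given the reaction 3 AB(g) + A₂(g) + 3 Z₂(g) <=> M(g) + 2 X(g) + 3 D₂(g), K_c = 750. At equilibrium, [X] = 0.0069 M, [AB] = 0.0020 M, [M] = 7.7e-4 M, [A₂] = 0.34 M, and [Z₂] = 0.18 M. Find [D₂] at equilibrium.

[D₂] = 0.69 M

At equilibrium, K_c = [M]·[X]²·[D₂]³ / ([AB]³·[A₂]·[Z₂]³) = 750.
(7.7e-4)·(0.0069)²·([D₂])³ / ((0.0020)³·(0.34)·(0.18)³) = 750
[D₂]³ = 0.325 ⇒ [D₂] = 0.69 M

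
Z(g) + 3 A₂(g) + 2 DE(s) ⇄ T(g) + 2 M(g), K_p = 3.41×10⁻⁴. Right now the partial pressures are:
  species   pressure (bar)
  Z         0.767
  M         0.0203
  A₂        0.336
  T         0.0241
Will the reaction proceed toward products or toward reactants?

(DE is a pure solid — omitted from Q_p.)
Q_p = P(T)·P(M)² / (P(Z)·P(A₂)³) = (0.0241)·(0.0203)² / ((0.767)·(0.336)³) = 3.41×10⁻⁴
Q_p = 3.41×10⁻⁴ = K_p, so the system is already at equilibrium.

no net change (already at equilibrium)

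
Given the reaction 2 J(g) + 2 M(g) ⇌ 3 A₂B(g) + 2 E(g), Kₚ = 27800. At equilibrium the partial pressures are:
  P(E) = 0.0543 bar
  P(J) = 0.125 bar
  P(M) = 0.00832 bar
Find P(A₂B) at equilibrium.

At equilibrium, Kₚ = P(A₂B)³·P(E)² / (P(J)²·P(M)²) = 27800.
(P(A₂B))³·(0.0543)² / ((0.125)²·(0.00832)²) = 27800
P(A₂B)³ = 10.2 ⇒ P(A₂B) = 2.17 bar

P(A₂B) = 2.17 bar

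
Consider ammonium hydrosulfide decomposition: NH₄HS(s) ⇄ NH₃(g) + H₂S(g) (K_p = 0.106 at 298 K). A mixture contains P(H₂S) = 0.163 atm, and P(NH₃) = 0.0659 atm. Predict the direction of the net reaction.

to the right

(NH₄HS is a pure solid — omitted from Q_p.)
Q_p = P(NH₃)·P(H₂S) = (0.0659)·(0.163) = 0.0107
Q_p = 0.0107 < K_p = 0.106, so the forward reaction proceeds.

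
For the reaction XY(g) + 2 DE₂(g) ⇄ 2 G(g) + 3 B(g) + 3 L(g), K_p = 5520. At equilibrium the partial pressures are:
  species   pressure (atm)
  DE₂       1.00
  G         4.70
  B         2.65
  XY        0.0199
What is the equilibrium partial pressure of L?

At equilibrium, K_p = P(G)²·P(B)³·P(L)³ / (P(XY)·P(DE₂)²) = 5520.
(4.70)²·(2.65)³·(P(L))³ / ((0.0199)·(1.00)²) = 5520
P(L)³ = 0.267 ⇒ P(L) = 0.644 atm

P(L) = 0.644 atm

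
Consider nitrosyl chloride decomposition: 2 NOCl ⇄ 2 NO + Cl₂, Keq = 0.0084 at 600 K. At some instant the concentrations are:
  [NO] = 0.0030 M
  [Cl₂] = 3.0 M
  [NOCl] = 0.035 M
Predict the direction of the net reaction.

to the left

Q = [NO]²·[Cl₂] / [NOCl]² = (0.0030)²·(3.0) / (0.035)² = 0.022
Q = 0.022 > Keq = 0.0084, so the reverse reaction proceeds.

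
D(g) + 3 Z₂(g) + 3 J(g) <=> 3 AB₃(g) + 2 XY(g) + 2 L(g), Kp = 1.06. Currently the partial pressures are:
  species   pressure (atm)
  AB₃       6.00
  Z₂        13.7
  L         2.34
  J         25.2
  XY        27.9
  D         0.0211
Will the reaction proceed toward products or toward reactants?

Qp = P(AB₃)³·P(XY)²·P(L)² / (P(D)·P(Z₂)³·P(J)³) = (6.00)³·(27.9)²·(2.34)² / ((0.0211)·(13.7)³·(25.2)³) = 1.06
Qp = 1.06 = Kp, so the system is already at equilibrium.

neither direction; the system is at equilibrium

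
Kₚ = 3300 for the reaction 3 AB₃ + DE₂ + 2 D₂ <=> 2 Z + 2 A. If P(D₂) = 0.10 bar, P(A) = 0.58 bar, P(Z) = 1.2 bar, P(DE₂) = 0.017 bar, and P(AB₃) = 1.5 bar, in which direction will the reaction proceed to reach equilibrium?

to the right

Qₚ = P(Z)²·P(A)² / (P(AB₃)³·P(DE₂)·P(D₂)²) = (1.2)²·(0.58)² / ((1.5)³·(0.017)·(0.10)²) = 840
Qₚ = 840 < Kₚ = 3300, so the forward reaction proceeds.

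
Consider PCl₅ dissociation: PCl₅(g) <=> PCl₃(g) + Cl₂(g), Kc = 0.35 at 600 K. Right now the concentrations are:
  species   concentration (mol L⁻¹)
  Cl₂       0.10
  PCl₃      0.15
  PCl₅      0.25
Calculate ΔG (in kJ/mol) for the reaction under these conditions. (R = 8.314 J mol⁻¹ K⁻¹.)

Qc = [PCl₃]·[Cl₂] / [PCl₅] = (0.15)·(0.10) / (0.25) = 0.0600
ΔG = RT ln(Qc/Kc) = (8.314 J mol⁻¹ K⁻¹)(600 K) × ln(0.0600/0.35)
   = (4.988 kJ/mol)(-1.764) = -8.80 kJ/mol
ΔG < 0, so the forward reaction is spontaneous (proceeds forward).

ΔG = -8.80 kJ/mol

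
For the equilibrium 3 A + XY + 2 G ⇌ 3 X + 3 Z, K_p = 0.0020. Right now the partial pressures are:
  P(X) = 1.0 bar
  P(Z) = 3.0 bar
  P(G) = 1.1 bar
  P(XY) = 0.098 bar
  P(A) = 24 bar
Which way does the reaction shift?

toward reactants

Q_p = P(X)³·P(Z)³ / (P(A)³·P(XY)·P(G)²) = (1.0)³·(3.0)³ / ((24)³·(0.098)·(1.1)²) = 0.016
Q_p = 0.016 > K_p = 0.0020, so the reverse reaction proceeds.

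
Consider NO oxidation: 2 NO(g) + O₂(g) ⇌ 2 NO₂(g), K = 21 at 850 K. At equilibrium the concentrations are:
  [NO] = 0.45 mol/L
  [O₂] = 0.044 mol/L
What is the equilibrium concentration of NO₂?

At equilibrium, K = [NO₂]² / ([NO]²·[O₂]) = 21.
([NO₂])² / ((0.45)²·(0.044)) = 21
[NO₂]² = 0.187 ⇒ [NO₂] = 0.43 mol/L

[NO₂] = 0.43 mol/L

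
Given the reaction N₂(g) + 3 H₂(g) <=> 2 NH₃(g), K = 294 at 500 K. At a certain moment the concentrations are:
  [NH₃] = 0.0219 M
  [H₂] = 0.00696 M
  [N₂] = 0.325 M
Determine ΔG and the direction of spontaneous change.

Q = [NH₃]² / ([N₂]·[H₂]³) = (0.0219)² / ((0.325)·(0.00696)³) = 4380
ΔG = RT ln(Q/K) = (8.314 J mol⁻¹ K⁻¹)(500 K) × ln(4380/294)
   = (4.157 kJ/mol)(2.701) = 11.2 kJ/mol
ΔG > 0, so the forward reaction is non-spontaneous (proceeds in reverse).

ΔG = 11.2 kJ/mol; the forward reaction is non-spontaneous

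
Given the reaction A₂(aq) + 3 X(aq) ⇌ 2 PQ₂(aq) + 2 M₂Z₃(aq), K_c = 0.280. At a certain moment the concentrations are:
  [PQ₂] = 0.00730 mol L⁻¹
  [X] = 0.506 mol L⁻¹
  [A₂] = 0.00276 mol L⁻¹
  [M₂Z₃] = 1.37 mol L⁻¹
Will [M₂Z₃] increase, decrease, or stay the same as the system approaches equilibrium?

stay the same

Q_c = [PQ₂]²·[M₂Z₃]² / ([A₂]·[X]³) = (0.00730)²·(1.37)² / ((0.00276)·(0.506)³) = 0.280
Q_c = 0.280 = K_c; the system is at equilibrium.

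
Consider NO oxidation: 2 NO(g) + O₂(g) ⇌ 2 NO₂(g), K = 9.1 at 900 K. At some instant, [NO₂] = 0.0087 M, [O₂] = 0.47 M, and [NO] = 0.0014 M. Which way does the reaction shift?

Q = [NO₂]² / ([NO]²·[O₂]) = (0.0087)² / ((0.0014)²·(0.47)) = 82
Q = 82 > K = 9.1, so the reverse reaction proceeds.

reverse (toward reactants)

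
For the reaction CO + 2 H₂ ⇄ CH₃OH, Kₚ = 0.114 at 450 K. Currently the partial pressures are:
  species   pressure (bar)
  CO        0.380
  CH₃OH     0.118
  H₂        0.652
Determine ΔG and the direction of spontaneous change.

Qₚ = P(CH₃OH) / (P(CO)·P(H₂)²) = (0.118) / ((0.380)·(0.652)²) = 0.730
ΔG = RT ln(Qₚ/Kₚ) = (8.314 J mol⁻¹ K⁻¹)(450 K) × ln(0.730/0.114)
   = (3.741 kJ/mol)(1.857) = 6.95 kJ/mol
ΔG > 0, so the forward reaction is non-spontaneous (proceeds in reverse).

ΔG = 6.95 kJ/mol; the forward reaction is non-spontaneous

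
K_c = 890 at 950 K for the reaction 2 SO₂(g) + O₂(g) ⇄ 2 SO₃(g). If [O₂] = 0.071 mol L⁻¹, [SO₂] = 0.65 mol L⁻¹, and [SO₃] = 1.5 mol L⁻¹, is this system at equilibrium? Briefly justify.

Q_c = [SO₃]² / ([SO₂]²·[O₂]) = (1.5)² / ((0.65)²·(0.071)) = 75
Q_c = 75 < K_c = 890: net forward reaction.

no; Q < K, reaction proceeds forward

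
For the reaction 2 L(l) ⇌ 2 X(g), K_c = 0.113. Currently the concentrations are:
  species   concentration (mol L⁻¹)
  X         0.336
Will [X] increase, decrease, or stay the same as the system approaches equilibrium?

(L is a pure liquid — omitted from Q_c.)
Q_c = [X]² = (0.336)² = 0.113
Q_c = 0.113 = K_c; the system is at equilibrium.

stay the same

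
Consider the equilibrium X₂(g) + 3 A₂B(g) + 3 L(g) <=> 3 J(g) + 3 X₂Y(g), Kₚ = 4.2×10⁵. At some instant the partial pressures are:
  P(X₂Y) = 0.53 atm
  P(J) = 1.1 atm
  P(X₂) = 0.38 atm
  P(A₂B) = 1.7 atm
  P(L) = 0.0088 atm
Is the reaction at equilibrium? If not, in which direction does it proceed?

Qₚ = P(J)³·P(X₂Y)³ / (P(X₂)·P(A₂B)³·P(L)³) = (1.1)³·(0.53)³ / ((0.38)·(1.7)³·(0.0088)³) = 1.6×10⁵
Qₚ = 1.6×10⁵ < Kₚ = 4.2×10⁵, so the forward reaction proceeds.

to the right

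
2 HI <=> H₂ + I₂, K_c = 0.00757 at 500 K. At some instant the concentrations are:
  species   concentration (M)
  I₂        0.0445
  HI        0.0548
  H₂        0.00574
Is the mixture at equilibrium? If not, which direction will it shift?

Q_c = [H₂]·[I₂] / [HI]² = (0.00574)·(0.0445) / (0.0548)² = 0.0851
Q_c = 0.0851 > K_c = 0.00757: net reverse reaction.

no; Q > K, reaction proceeds in reverse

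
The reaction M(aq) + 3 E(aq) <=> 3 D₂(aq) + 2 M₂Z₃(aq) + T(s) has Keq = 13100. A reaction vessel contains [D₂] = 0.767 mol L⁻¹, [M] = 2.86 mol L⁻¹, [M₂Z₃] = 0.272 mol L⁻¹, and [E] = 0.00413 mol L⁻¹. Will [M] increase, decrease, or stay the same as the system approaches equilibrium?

increase

(T is a pure solid — omitted from Q.)
Q = [D₂]³·[M₂Z₃]² / ([M]·[E]³) = (0.767)³·(0.272)² / ((2.86)·(0.00413)³) = 1.66e5
Q = 1.66e5 > Keq = 13100: net reverse reaction.
M is a reactant, so it increases.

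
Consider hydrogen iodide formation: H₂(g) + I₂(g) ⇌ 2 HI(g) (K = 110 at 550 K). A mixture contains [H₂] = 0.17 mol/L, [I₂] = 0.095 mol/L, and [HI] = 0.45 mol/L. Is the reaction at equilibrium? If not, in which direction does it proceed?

to the right

Q = [HI]² / ([H₂]·[I₂]) = (0.45)² / ((0.17)·(0.095)) = 13
Q = 13 < K = 110, so the forward reaction proceeds.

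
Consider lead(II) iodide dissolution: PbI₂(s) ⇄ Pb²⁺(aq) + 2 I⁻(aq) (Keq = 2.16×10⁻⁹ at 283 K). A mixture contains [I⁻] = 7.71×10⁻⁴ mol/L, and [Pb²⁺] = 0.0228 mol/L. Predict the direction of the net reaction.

(PbI₂ is a pure solid — omitted from Q.)
Q = [Pb²⁺]·[I⁻]² = (0.0228)·(7.71×10⁻⁴)² = 1.36×10⁻⁸
Q = 1.36×10⁻⁸ > Keq = 2.16×10⁻⁹, so the reverse reaction proceeds.

to the left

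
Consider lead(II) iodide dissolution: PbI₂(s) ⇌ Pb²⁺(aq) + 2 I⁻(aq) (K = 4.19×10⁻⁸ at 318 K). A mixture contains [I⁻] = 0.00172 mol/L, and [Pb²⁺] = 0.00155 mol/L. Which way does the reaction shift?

(PbI₂ is a pure solid — omitted from Q.)
Q = [Pb²⁺]·[I⁻]² = (0.00155)·(0.00172)² = 4.59×10⁻⁹
Q = 4.59×10⁻⁹ < K = 4.19×10⁻⁸, so the forward reaction proceeds.

forward (toward products)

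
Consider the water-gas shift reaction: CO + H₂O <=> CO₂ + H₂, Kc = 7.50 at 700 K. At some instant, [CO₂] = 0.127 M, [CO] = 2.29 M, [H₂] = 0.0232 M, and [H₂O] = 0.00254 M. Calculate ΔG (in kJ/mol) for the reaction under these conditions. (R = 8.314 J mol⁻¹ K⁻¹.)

ΔG = -15.7 kJ/mol

Qc = [CO₂]·[H₂] / ([CO]·[H₂O]) = (0.127)·(0.0232) / ((2.29)·(0.00254)) = 0.507
ΔG = RT ln(Qc/Kc) = (8.314 J mol⁻¹ K⁻¹)(700 K) × ln(0.507/7.50)
   = (5.820 kJ/mol)(-2.694) = -15.7 kJ/mol
ΔG < 0, so the forward reaction is spontaneous (proceeds forward).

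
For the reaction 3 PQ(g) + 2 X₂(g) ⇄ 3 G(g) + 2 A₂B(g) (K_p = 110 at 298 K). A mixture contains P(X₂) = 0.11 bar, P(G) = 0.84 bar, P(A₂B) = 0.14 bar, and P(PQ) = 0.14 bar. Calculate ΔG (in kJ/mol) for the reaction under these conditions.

Q_p = P(G)³·P(A₂B)² / (P(PQ)³·P(X₂)²) = (0.84)³·(0.14)² / ((0.14)³·(0.11)²) = 350
ΔG = RT ln(Q_p/K_p) = (8.314 J mol⁻¹ K⁻¹)(298 K) × ln(350/110)
   = (2.478 kJ/mol)(1.157) = 2.87 kJ/mol
ΔG > 0, so the forward reaction is non-spontaneous (proceeds in reverse).

ΔG = 2.87 kJ/mol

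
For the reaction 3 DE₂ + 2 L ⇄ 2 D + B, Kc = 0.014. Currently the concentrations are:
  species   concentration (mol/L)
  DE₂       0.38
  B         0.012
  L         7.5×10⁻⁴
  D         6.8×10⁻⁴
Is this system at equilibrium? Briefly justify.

Qc = [D]²·[B] / ([DE₂]³·[L]²) = (6.8×10⁻⁴)²·(0.012) / ((0.38)³·(7.5×10⁻⁴)²) = 0.18
Qc = 0.18 > Kc = 0.014: net reverse reaction.

no; Q > K, reaction proceeds in reverse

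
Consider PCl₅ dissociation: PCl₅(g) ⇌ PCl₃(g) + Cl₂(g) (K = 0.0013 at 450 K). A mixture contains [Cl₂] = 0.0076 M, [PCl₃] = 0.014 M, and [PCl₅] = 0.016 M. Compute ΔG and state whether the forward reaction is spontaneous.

ΔG = 6.11 kJ/mol; the forward reaction is non-spontaneous

Q = [PCl₃]·[Cl₂] / [PCl₅] = (0.014)·(0.0076) / (0.016) = 0.00665
ΔG = RT ln(Q/K) = (8.314 J mol⁻¹ K⁻¹)(450 K) × ln(0.00665/0.0013)
   = (3.741 kJ/mol)(1.632) = 6.11 kJ/mol
ΔG > 0, so the forward reaction is non-spontaneous (proceeds in reverse).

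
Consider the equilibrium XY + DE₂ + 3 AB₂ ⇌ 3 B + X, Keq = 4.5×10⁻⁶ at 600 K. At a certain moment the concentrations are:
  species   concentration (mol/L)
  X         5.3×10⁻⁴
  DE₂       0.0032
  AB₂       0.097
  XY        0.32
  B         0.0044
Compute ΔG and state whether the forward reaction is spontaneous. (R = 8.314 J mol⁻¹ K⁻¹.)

Q = [B]³·[X] / ([XY]·[DE₂]·[AB₂]³) = (0.0044)³·(5.3×10⁻⁴) / ((0.32)·(0.0032)·(0.097)³) = 4.83×10⁻⁵
ΔG = RT ln(Q/Keq) = (8.314 J mol⁻¹ K⁻¹)(600 K) × ln(4.83×10⁻⁵/4.5×10⁻⁶)
   = (4.988 kJ/mol)(2.373) = 11.8 kJ/mol
ΔG > 0, so the forward reaction is non-spontaneous (proceeds in reverse).

ΔG = 11.8 kJ/mol; the forward reaction is non-spontaneous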